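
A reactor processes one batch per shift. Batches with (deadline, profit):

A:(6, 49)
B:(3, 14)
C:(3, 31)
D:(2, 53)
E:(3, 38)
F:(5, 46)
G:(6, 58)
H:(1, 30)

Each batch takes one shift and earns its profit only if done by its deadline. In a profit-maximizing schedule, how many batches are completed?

6

Profit order: G=58 D=53 A=49 F=46 E=38 C=31 H=30 B=14
Assign: G→slot 6, D→slot 2, A→slot 5, F→slot 4, E→slot 3, C→slot 1, H skipped, B skipped.
Slots: [1:C] [2:D] [3:E] [4:F] [5:A] [6:G]
6 of 8 scheduled.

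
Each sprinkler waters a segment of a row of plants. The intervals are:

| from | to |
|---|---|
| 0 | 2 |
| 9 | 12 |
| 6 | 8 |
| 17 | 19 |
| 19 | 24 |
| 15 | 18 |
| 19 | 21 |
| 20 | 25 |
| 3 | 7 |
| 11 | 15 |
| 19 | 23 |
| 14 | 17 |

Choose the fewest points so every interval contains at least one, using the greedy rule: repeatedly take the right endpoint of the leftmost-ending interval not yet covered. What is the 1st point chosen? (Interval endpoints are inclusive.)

Sorted: [0,2] [3,7] [6,8] [9,12] [11,15] [14,17] [15,18] [17,19] [19,21] [19,23] [19,24] [20,25]
{[0,2]} hit by 2; {[3,7],[6,8]} hit by 7; {[9,12],[11,15]} hit by 12; {[14,17],[15,18],[17,19]} hit by 17; {[19,21],[19,23],[19,24],[20,25]} hit by 21.
Points: 2, 7, 12, 17, 21 (5 total).

2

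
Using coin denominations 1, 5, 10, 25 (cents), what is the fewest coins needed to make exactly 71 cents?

Greedy: take as many of the largest coin as possible, then repeat with the remainder.
71 = 2×25 + 2×10 + 1×1
Total coins = 2 + 2 + 1 = 5

5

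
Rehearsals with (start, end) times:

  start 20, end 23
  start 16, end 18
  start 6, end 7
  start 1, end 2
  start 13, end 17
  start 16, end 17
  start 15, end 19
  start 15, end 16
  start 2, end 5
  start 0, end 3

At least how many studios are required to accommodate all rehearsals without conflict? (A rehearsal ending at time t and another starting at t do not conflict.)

starts: [0, 1, 2, 6, 13, 15, 15, 16, 16, 20]
ends:   [2, 3, 5, 7, 16, 17, 17, 18, 19, 23]
s0→1 s1→2 e2→1 s2→2 e3→1 e5→0 s6→1 e7→0 s13→1 s15→2 s15→3 e16→2 s16→3 s16→4  — peak 4.

4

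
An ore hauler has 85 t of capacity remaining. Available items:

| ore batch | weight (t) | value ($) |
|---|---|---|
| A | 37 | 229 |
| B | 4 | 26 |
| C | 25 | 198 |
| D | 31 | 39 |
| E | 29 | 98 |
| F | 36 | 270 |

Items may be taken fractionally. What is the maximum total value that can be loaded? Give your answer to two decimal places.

617.78

Order: C (198/25=7.92) > F (270/36=7.50) > B (26/4=6.50) > A (229/37=6.19) > E (98/29=3.38) > D (39/31=1.26)
Fill: take C (25 @ 198) → take F (36 @ 270) → take B (4 @ 26) → take 20/37 of A → 123.78; 85/85 used.
Total value = 617.78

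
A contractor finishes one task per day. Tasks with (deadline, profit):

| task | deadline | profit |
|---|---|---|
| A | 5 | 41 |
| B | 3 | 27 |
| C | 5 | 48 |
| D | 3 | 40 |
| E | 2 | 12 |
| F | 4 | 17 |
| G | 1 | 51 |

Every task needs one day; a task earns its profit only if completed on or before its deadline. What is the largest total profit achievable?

207

Profit order: G=51 C=48 A=41 D=40 B=27 F=17 E=12
Assign: G→slot 1, C→slot 5, A→slot 4, D→slot 3, B→slot 2, F skipped, E skipped.
Slots: [1:G] [2:B] [3:D] [4:A] [5:C]
Profit = 51 + 27 + 40 + 41 + 48 = 207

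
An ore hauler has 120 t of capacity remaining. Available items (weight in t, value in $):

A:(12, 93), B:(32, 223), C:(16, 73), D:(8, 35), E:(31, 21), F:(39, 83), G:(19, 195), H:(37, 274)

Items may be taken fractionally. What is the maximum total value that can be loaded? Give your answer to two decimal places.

875.50

Sort by value per unit weight and fill in that order.
Ratios (sorted): G 10.26, A 7.75, H 7.41, B 6.97, C 4.56, D 4.38, F 2.13, E 0.68
take G (19 @ 195); take A (12 @ 93); take H (37 @ 274); take B (32 @ 223); take C (16 @ 73); take 4/8 of D → 17.50. Capacity used 120/120.
Total value = 875.50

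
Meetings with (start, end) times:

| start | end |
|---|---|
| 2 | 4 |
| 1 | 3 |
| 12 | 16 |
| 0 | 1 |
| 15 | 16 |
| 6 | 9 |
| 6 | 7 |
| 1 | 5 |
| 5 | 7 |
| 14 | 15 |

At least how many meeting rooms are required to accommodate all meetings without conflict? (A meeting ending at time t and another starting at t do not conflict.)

Events (time:±→running): 0:+→1 1:-→0 1:+→1 1:+→2 2:+→3 … peak 3.

3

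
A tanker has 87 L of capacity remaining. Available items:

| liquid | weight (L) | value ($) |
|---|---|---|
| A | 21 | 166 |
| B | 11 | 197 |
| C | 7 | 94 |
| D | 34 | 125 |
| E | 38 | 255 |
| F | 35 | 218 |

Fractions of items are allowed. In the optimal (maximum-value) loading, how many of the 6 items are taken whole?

4

Greedy by value/weight ratio, highest first.
Ratios (sorted): B 17.91, C 13.43, A 7.90, E 6.71, F 6.23, D 3.68
take B (11 @ 197); take C (7 @ 94); take A (21 @ 166); take E (38 @ 255); take 10/35 of F → 62.29. Capacity used 87/87.
4 item(s) taken whole; one partial (take 10/35 of F).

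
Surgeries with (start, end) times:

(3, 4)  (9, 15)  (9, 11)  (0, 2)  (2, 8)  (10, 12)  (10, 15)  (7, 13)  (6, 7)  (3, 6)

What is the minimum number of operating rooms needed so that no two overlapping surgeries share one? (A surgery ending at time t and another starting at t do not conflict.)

Count concurrent intervals with a sweep; the peak is the room count.
starts: [0, 2, 3, 3, 6, 7, 9, 9, 10, 10]
ends:   [2, 4, 6, 7, 8, 11, 12, 13, 15, 15]
s0→1 e2→0 s2→1 s3→2 s3→3 e4→2 e6→1 s6→2 e7→1 s7→2 e8→1 s9→2 s9→3 s10→4 s10→5  — peak 5.

5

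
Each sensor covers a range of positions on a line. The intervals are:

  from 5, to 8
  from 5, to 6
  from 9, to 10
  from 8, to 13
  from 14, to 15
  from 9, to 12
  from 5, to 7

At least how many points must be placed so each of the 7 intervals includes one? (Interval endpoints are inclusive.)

Sorted: [5,6] [5,7] [5,8] [9,10] [9,12] [8,13] [14,15]
{[5,6],[5,7],[5,8]} hit by 6; {[9,10],[9,12],[8,13]} hit by 10; {[14,15]} hit by 15.
Points: 6, 10, 15 (3 total).

3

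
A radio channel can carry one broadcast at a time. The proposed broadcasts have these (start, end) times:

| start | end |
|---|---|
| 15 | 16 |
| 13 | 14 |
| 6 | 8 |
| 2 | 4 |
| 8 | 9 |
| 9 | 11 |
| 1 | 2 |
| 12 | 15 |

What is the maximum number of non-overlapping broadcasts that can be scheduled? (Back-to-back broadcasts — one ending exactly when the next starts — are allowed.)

7

Order by finish time; keep every interval that doesn't clash with the previous kept one.
By end time: (1,2), (2,4), (6,8), (8,9), (9,11), (13,14), (12,15), (15,16).
Pick (1,2); next start ≥ 2 → (2,4); next start ≥ 4 → (6,8); next start ≥ 8 → (8,9); next start ≥ 9 → (9,11); next start ≥ 11 → (13,14); next start ≥ 14 → (15,16).
Selected 7 broadcasts.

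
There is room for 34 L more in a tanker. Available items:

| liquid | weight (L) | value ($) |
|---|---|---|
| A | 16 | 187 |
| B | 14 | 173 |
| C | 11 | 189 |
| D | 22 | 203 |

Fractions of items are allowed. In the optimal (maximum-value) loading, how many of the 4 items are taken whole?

2

Greedy by value/weight ratio, highest first.
Ratios (sorted): C 17.18, B 12.36, A 11.69, D 9.23
take C (11 @ 189); take B (14 @ 173); take 9/16 of A → 105.19. Capacity used 34/34.
2 item(s) taken whole; one partial (take 9/16 of A).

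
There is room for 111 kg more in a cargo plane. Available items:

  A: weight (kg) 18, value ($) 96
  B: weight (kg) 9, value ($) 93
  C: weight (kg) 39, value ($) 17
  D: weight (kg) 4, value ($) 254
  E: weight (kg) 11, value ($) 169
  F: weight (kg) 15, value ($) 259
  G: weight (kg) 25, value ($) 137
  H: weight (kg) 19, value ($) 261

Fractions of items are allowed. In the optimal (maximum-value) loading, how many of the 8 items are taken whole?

Ratios (sorted): D 63.50, F 17.27, E 15.36, H 13.74, B 10.33, G 5.48, A 5.33, C 0.44
take D (4 @ 254); take F (15 @ 259); take E (11 @ 169); take H (19 @ 261); take B (9 @ 93); take G (25 @ 137); take A (18 @ 96); take 10/39 of C → 4.36. Capacity used 111/111.
7 item(s) taken whole; one partial (take 10/39 of C).

7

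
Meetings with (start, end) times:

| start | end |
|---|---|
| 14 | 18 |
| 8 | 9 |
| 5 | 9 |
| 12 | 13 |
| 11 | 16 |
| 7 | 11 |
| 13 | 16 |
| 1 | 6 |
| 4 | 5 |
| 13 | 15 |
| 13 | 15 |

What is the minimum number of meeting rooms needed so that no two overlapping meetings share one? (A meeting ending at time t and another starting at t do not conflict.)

Count concurrent intervals with a sweep; the peak is the room count.
Events (time:±→running): 1:+→1 4:+→2 5:-→1 5:+→2 6:-→1 7:+→2 8:+→3 9:-→2 9:-→1 11:-→0 11:+→1 12:+→2 13:-→1 13:+→2 13:+→3 13:+→4 14:+→5 … peak 5.

5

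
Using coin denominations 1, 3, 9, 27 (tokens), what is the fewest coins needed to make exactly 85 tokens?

5

85 = 3×27 + 1×3 + 1×1
Total coins = 3 + 1 + 1 = 5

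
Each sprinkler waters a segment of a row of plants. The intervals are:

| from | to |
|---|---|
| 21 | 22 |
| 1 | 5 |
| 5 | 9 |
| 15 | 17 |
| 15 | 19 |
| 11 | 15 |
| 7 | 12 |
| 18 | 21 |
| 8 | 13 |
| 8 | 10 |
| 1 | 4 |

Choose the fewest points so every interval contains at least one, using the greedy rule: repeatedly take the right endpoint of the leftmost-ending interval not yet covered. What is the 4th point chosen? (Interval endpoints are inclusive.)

Process intervals by earliest right end; each time one isn't hit yet, stab at its right endpoint.
By right end: [1,4]  [1,5]  [5,9]  [8,10]  [7,12]  [8,13]  [11,15]  [15,17]  [15,19]  [18,21]  [21,22]
[1,4] uncovered → point at 4; [5,9] uncovered → point at 9; [11,15] uncovered → point at 15; [18,21] uncovered → point at 21.
Points: 4, 9, 15, 21 (4 total).

21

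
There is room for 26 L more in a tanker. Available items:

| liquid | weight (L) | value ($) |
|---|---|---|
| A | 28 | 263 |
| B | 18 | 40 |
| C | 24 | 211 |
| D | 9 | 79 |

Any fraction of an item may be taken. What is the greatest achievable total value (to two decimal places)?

244.21

Sort by value per unit weight and fill in that order.
Order: A (263/28=9.39) > C (211/24=8.79) > D (79/9=8.78) > B (40/18=2.22)
Fill: take 26/28 of A → 244.21; 26/26 used.
Total value = 244.21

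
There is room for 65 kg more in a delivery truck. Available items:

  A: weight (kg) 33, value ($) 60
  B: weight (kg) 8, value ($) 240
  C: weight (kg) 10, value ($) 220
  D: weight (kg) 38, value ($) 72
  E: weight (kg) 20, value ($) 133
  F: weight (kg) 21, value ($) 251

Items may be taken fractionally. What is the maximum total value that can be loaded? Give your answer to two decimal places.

855.37

Ratios (sorted): B 30.00, C 22.00, F 11.95, E 6.65, D 1.89, A 1.82
take B (8 @ 240); take C (10 @ 220); take F (21 @ 251); take E (20 @ 133); take 6/38 of D → 11.37. Capacity used 65/65.
Total value = 855.37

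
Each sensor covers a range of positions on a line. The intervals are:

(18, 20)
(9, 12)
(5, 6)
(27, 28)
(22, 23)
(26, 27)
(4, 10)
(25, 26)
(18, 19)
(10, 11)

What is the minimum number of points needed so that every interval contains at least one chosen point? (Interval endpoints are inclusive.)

6

Sorted: [5,6] [4,10] [10,11] [9,12] [18,19] [18,20] [22,23] [25,26] [26,27] [27,28]
{[5,6],[4,10]} hit by 6; {[10,11],[9,12]} hit by 11; {[18,19],[18,20]} hit by 19; {[22,23]} hit by 23; {[25,26],[26,27]} hit by 26; {[27,28]} hit by 28.
Points: 6, 11, 19, 23, 26, 28 (6 total).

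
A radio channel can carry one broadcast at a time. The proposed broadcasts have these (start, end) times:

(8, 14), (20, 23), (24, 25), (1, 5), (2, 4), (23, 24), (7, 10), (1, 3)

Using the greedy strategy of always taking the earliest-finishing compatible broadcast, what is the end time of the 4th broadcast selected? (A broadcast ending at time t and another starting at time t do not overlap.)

Greedy by earliest finish: after sorting by end time, pick each interval compatible with the last pick.
By end time: (1,3), (2,4), (1,5), (7,10), (8,14), (20,23), (23,24), (24,25).
Pick (1,3); next start ≥ 3 → (7,10); next start ≥ 10 → (20,23); next start ≥ 23 → (23,24); next start ≥ 24 → (24,25).
Selected: (1,3) (7,10) (20,23) (23,24) (24,25)

24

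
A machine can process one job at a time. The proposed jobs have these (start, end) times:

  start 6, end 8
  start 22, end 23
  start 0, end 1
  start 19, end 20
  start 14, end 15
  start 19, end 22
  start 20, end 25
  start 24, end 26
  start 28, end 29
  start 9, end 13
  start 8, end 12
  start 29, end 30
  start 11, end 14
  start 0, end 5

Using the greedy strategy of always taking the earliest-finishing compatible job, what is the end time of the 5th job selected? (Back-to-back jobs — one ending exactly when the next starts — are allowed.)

Sorted by end: (0,1)  (0,5)  (6,8)  (8,12)  (9,13)  (11,14)  (14,15)  (19,20)  (19,22)  (22,23)  (20,25)  (24,26)  (28,29)  (29,30)
take (0,1); take (6,8); take (8,12); take (14,15); take (19,20); skip (19,22); take (22,23); take (24,26); take (28,29); take (29,30).
Selected: (0,1) (6,8) (8,12) (14,15) (19,20) (22,23) (24,26) (28,29) (29,30)

20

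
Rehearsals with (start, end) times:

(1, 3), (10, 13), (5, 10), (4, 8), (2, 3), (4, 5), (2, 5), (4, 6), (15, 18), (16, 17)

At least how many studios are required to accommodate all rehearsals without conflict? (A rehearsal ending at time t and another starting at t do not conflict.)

4

Count concurrent intervals with a sweep; the peak is the room count.
starts: [1, 2, 2, 4, 4, 4, 5, 10, 15, 16]
ends:   [3, 3, 5, 5, 6, 8, 10, 13, 17, 18]
s1→1 s2→2 s2→3 e3→2 e3→1 s4→2 s4→3 s4→4  — peak 4.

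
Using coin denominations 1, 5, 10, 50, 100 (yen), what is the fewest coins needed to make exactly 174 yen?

8

Greedy: take as many of the largest coin as possible, then repeat with the remainder.
174 − 1×100→74 − 1×50→24 − 2×10→4 − 4×1→0
Total coins = 1 + 1 + 2 + 4 = 8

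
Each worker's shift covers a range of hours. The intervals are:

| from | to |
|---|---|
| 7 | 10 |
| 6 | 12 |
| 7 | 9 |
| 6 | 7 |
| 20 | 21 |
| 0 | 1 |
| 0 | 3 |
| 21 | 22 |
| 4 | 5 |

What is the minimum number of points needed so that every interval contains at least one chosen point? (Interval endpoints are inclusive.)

4

Sort by right endpoint; whenever an interval is uncovered, place a point at its right end.
Sorted: [0,1] [0,3] [4,5] [6,7] [7,9] [7,10] [6,12] [20,21] [21,22]
{[0,1],[0,3]} hit by 1; {[4,5]} hit by 5; {[6,7],[7,9],[7,10],[6,12]} hit by 7; {[20,21],[21,22]} hit by 21.
Points: 1, 5, 7, 21 (4 total).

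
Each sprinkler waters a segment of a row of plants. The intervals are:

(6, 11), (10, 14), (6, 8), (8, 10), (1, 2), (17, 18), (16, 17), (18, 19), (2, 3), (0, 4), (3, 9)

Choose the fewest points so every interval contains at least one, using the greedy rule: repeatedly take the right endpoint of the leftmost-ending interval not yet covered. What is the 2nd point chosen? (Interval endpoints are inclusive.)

8

By right end: [1,2]  [2,3]  [0,4]  [6,8]  [3,9]  [8,10]  [6,11]  [10,14]  [16,17]  [17,18]  [18,19]
[1,2] uncovered → point at 2; [6,8] uncovered → point at 8; [10,14] uncovered → point at 14; [16,17] uncovered → point at 17; [18,19] uncovered → point at 19.
Points: 2, 8, 14, 17, 19 (5 total).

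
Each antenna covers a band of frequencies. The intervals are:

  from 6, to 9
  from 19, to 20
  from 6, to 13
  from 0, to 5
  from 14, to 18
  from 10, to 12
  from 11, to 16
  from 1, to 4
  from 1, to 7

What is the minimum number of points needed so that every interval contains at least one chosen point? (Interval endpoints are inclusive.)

5

Process intervals by earliest right end; each time one isn't hit yet, stab at its right endpoint.
By right end: [1,4]  [0,5]  [1,7]  [6,9]  [10,12]  [6,13]  [11,16]  [14,18]  [19,20]
[1,4] uncovered → point at 4; [6,9] uncovered → point at 9; [10,12] uncovered → point at 12; [14,18] uncovered → point at 18; [19,20] uncovered → point at 20.
Points: 4, 9, 12, 18, 20 (5 total).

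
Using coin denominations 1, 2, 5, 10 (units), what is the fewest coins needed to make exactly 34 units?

Use the largest denomination that fits, subtract, and repeat.
34 = 3×10 + 2×2
Total coins = 3 + 2 = 5

5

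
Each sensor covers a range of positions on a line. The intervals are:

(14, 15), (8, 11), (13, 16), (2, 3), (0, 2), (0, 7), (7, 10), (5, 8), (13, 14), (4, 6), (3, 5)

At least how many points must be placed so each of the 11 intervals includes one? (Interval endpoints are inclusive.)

Sorted: [0,2] [2,3] [3,5] [4,6] [0,7] [5,8] [7,10] [8,11] [13,14] [14,15] [13,16]
{[0,2],[2,3]} hit by 2; {[3,5],[4,6],[0,7],[5,8]} hit by 5; {[7,10],[8,11]} hit by 10; {[13,14],[14,15],[13,16]} hit by 14.
Points: 2, 5, 10, 14 (4 total).

4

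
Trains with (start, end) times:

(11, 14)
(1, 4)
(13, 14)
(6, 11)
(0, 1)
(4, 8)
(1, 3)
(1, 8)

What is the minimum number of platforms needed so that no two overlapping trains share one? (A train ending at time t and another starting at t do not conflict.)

The answer is the maximum number of intervals overlapping at any instant.
Events (time:±→running): 0:+→1 1:-→0 1:+→1 1:+→2 1:+→3 … peak 3.

3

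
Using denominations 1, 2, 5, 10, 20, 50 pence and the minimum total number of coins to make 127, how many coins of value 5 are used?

1

127 − 2×50→27 − 1×20→7 − 1×5→2 − 1×2→0
Count of 5: 1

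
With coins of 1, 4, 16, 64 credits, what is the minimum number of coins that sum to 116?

Use the largest denomination that fits, subtract, and repeat.
116 = 1×64 + 3×16 + 1×4
Total coins = 1 + 3 + 1 = 5

5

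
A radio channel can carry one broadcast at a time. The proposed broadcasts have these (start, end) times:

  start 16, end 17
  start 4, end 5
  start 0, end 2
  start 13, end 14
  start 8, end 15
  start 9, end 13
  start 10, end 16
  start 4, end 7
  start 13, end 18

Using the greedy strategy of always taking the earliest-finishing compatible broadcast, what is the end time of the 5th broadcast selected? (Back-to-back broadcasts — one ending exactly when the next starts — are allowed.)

17

Sort by end time and greedily take each interval whose start is ≥ the last chosen end.
Sorted by end: (0,2)  (4,5)  (4,7)  (9,13)  (13,14)  (8,15)  (10,16)  (16,17)  (13,18)
take (0,2); take (4,5); take (9,13); take (13,14); skip (10,16); take (16,17).
Selected: (0,2) (4,5) (9,13) (13,14) (16,17)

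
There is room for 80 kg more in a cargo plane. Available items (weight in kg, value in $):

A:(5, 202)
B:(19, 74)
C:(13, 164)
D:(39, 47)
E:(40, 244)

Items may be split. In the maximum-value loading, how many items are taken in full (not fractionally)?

Greedy by value/weight ratio, highest first.
Order: A (202/5=40.40) > C (164/13=12.62) > E (244/40=6.10) > B (74/19=3.89) > D (47/39=1.21)
Fill: take A (5 @ 202) → take C (13 @ 164) → take E (40 @ 244) → take B (19 @ 74) → take 3/39 of D → 3.62; 80/80 used.
4 item(s) taken whole; one partial (take 3/39 of D).

4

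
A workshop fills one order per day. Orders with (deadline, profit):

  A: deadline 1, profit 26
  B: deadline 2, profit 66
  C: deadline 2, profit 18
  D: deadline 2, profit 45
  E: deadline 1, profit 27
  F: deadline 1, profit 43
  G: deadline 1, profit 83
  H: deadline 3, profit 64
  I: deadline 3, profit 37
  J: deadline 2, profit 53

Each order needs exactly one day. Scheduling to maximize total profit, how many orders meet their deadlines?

3

Profit order: G=83 B=66 H=64 J=53 D=45 F=43 I=37 E=27 A=26 C=18
Assign: G→slot 1, B→slot 2, H→slot 3, J skipped, D skipped, F skipped, I skipped, E skipped, A skipped, C skipped.
Slots: [1:G] [2:B] [3:H]
3 of 10 scheduled.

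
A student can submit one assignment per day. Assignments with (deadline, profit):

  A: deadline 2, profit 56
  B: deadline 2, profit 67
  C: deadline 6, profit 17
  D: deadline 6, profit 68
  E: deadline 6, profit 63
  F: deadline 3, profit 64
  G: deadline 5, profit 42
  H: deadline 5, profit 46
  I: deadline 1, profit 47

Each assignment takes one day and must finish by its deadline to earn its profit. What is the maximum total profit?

364

Take jobs in profit order; each goes to the latest open slot no later than its deadline.
Profit order: D=68 B=67 F=64 E=63 A=56 I=47 H=46 G=42 C=17
Assign: D→slot 6, B→slot 2, F→slot 3, E→slot 5, A→slot 1, I skipped, H→slot 4, G skipped, C skipped.
Slots: [1:A] [2:B] [3:F] [4:H] [5:E] [6:D]
Profit = 56 + 67 + 64 + 46 + 63 + 68 = 364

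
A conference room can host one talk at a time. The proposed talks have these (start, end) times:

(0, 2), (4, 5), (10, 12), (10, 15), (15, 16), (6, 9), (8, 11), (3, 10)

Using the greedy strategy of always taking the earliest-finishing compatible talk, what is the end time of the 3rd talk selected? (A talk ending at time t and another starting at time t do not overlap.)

Greedy by earliest finish: after sorting by end time, pick each interval compatible with the last pick.
Sorted by end: (0,2)  (4,5)  (6,9)  (3,10)  (8,11)  (10,12)  (10,15)  (15,16)
take (0,2); take (4,5); take (6,9); take (10,12); skip (10,15); take (15,16).
Selected: (0,2) (4,5) (6,9) (10,12) (15,16)

9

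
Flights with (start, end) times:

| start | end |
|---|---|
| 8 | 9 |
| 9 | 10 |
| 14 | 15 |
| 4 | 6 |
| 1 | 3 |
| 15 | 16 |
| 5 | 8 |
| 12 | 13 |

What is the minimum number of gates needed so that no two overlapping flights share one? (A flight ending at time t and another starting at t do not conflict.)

2

The answer is the maximum number of intervals overlapping at any instant.
starts: [1, 4, 5, 8, 9, 12, 14, 15]
ends:   [3, 6, 8, 9, 10, 13, 15, 16]
s1→1 e3→0 s4→1 s5→2  — peak 2.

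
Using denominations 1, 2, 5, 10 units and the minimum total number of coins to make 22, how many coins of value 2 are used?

1

Use the largest denomination that fits, subtract, and repeat.
22 = 2×10 + 1×2
Count of 2: 1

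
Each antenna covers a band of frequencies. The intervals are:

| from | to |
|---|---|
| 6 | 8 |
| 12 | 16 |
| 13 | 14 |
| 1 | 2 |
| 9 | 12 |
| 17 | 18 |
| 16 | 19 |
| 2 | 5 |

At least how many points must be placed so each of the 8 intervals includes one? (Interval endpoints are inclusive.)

Sort by right endpoint; whenever an interval is uncovered, place a point at its right end.
By right end: [1,2]  [2,5]  [6,8]  [9,12]  [13,14]  [12,16]  [17,18]  [16,19]
[1,2] uncovered → point at 2; [6,8] uncovered → point at 8; [9,12] uncovered → point at 12; [13,14] uncovered → point at 14; [17,18] uncovered → point at 18.
Points: 2, 8, 12, 14, 18 (5 total).

5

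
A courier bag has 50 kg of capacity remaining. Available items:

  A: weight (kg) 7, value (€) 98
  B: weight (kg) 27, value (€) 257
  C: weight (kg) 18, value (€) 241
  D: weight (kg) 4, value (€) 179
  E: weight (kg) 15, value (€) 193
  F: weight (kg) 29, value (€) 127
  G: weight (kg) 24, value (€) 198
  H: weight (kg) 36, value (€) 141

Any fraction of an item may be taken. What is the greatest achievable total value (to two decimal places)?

Sort by value per unit weight and fill in that order.
Order: D (179/4=44.75) > A (98/7=14.00) > C (241/18=13.39) > E (193/15=12.87) > B (257/27=9.52) > G (198/24=8.25) > F (127/29=4.38) > H (141/36=3.92)
Fill: take D (4 @ 179) → take A (7 @ 98) → take C (18 @ 241) → take E (15 @ 193) → take 6/27 of B → 57.11; 50/50 used.
Total value = 768.11

768.11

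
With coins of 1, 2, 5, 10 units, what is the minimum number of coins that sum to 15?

2

15 = 1×10 + 1×5
Total coins = 1 + 1 = 2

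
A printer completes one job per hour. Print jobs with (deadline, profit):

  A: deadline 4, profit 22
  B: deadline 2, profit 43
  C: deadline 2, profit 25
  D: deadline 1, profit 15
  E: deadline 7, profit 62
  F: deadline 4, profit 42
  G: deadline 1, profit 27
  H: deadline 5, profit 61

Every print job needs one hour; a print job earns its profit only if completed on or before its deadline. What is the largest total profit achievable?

By profit: E(d7,62), H(d5,61), B(d2,43), F(d4,42), G(d1,27), C(d2,25), A(d4,22), D(d1,15)
E→slot 7; H→slot 5; B→slot 2; F→slot 4; G→slot 1; C skipped; A→slot 3; D skipped.
Profit = 27 + 43 + 22 + 42 + 61 + 62 = 257

257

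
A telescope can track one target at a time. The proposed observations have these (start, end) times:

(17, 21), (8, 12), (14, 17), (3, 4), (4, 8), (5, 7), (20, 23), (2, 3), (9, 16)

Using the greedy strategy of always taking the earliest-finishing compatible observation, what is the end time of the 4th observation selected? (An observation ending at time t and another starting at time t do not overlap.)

12

Sorted by end: (2,3)  (3,4)  (5,7)  (4,8)  (8,12)  (9,16)  (14,17)  (17,21)  (20,23)
take (2,3); take (3,4); take (5,7); skip (4,8); take (8,12); skip (9,16); take (14,17); take (17,21).
Selected: (2,3) (3,4) (5,7) (8,12) (14,17) (17,21)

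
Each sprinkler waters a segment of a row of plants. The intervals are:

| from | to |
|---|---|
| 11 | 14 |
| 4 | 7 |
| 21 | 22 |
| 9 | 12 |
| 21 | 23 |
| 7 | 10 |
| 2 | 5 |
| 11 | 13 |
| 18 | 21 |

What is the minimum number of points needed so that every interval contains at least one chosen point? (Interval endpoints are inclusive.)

4

Sort by right endpoint; whenever an interval is uncovered, place a point at its right end.
By right end: [2,5]  [4,7]  [7,10]  [9,12]  [11,13]  [11,14]  [18,21]  [21,22]  [21,23]
[2,5] uncovered → point at 5; [7,10] uncovered → point at 10; [11,13] uncovered → point at 13; [18,21] uncovered → point at 21.
Points: 5, 10, 13, 21 (4 total).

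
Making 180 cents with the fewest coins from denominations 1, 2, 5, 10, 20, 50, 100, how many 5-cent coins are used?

0

Use the largest denomination that fits, subtract, and repeat.
180 − 1×100→80 − 1×50→30 − 1×20→10 − 1×10→0
Count of 5: 0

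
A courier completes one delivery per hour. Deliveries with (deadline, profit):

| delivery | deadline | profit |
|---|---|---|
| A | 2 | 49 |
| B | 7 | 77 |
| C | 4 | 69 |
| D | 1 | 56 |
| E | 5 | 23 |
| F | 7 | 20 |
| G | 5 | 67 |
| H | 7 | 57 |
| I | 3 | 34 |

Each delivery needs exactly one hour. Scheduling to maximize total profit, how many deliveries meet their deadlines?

7

Take jobs in profit order; each goes to the latest open slot no later than its deadline.
Profit order: B=77 C=69 G=67 H=57 D=56 A=49 I=34 E=23 F=20
Assign: B→slot 7, C→slot 4, G→slot 5, H→slot 6, D→slot 1, A→slot 2, I→slot 3, E skipped, F skipped.
Slots: [1:D] [2:A] [3:I] [4:C] [5:G] [6:H] [7:B]
7 of 9 scheduled.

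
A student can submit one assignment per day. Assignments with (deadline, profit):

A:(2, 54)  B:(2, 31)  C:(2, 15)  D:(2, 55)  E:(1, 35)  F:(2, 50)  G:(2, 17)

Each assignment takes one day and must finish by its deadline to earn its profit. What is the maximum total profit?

109

Sort by profit descending; place each in the latest free slot ≤ its deadline.
Profit order: D=55 A=54 F=50 E=35 B=31 G=17 C=15
Assign: D→slot 2, A→slot 1, F skipped, E skipped, B skipped, G skipped, C skipped.
Slots: [1:A] [2:D]
Profit = 54 + 55 = 109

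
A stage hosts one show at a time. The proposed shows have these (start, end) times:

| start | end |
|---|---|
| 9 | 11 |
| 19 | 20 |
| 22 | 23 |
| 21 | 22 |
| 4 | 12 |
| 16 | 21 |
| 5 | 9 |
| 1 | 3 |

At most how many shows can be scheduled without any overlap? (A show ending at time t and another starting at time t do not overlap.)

By end time: (1,3), (5,9), (9,11), (4,12), (19,20), (16,21), (21,22), (22,23).
Pick (1,3); next start ≥ 3 → (5,9); next start ≥ 9 → (9,11); next start ≥ 11 → (19,20); next start ≥ 20 → (21,22); next start ≥ 22 → (22,23).
Selected 6 shows.

6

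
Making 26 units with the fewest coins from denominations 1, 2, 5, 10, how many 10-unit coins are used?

Use the largest denomination that fits, subtract, and repeat.
26 = 2×10 + 1×5 + 1×1
Count of 10: 2

2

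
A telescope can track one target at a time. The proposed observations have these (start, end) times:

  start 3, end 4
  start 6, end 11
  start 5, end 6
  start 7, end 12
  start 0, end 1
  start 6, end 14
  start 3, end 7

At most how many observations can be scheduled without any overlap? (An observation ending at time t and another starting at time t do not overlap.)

4

Sorted by end: (0,1)  (3,4)  (5,6)  (3,7)  (6,11)  (7,12)  (6,14)
take (0,1); take (3,4); take (5,6); skip (3,7); take (6,11); skip (6,14).
Selected 4 observations.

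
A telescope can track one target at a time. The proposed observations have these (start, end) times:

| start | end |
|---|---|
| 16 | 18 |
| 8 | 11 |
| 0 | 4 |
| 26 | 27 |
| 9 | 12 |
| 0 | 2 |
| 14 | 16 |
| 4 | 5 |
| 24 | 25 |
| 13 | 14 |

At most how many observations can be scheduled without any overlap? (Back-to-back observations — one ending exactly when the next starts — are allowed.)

By end time: (0,2), (0,4), (4,5), (8,11), (9,12), (13,14), (14,16), (16,18), (24,25), (26,27).
Pick (0,2); next start ≥ 2 → (4,5); next start ≥ 5 → (8,11); next start ≥ 11 → (13,14); next start ≥ 14 → (14,16); next start ≥ 16 → (16,18); next start ≥ 18 → (24,25); next start ≥ 25 → (26,27).
Selected 8 observations.

8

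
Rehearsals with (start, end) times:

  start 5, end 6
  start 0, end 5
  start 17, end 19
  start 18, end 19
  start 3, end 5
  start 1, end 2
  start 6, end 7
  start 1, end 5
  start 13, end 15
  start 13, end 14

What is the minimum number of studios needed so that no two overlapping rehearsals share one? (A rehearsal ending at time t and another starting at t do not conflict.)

3

The answer is the maximum number of intervals overlapping at any instant.
Events (time:±→running): 0:+→1 1:+→2 1:+→3 … peak 3.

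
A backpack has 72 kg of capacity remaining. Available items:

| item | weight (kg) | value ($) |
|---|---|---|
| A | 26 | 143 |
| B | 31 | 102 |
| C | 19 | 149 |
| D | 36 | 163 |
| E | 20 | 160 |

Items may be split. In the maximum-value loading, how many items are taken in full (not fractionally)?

Greedy by value/weight ratio, highest first.
Ratios (sorted): E 8.00, C 7.84, A 5.50, D 4.53, B 3.29
take E (20 @ 160); take C (19 @ 149); take A (26 @ 143); take 7/36 of D → 31.69. Capacity used 72/72.
3 item(s) taken whole; one partial (take 7/36 of D).

3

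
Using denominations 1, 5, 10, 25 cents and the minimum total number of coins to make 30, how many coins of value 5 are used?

Use the largest denomination that fits, subtract, and repeat.
30 = 1×25 + 1×5
Count of 5: 1

1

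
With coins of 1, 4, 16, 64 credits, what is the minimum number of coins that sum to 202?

202 = 3×64 + 2×4 + 2×1
Total coins = 3 + 2 + 2 = 7

7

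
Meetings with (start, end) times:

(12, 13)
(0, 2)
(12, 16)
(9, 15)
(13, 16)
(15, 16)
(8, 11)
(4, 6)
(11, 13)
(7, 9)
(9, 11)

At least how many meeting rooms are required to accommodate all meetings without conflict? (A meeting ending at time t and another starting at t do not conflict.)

Count concurrent intervals with a sweep; the peak is the room count.
Events (time:±→running): 0:+→1 2:-→0 4:+→1 6:-→0 7:+→1 8:+→2 9:-→1 9:+→2 9:+→3 11:-→2 11:-→1 11:+→2 12:+→3 12:+→4 … peak 4.

4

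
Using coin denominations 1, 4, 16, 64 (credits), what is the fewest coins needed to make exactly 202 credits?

7

Greedy: take as many of the largest coin as possible, then repeat with the remainder.
202 = 3×64 + 2×4 + 2×1
Total coins = 3 + 2 + 2 = 7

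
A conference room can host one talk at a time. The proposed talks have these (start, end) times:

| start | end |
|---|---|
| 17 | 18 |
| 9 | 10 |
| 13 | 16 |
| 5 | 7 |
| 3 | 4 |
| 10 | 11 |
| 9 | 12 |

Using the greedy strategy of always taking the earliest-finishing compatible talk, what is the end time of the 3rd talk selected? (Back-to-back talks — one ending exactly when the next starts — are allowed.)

10

Sorted by end: (3,4)  (5,7)  (9,10)  (10,11)  (9,12)  (13,16)  (17,18)
take (3,4); take (5,7); take (9,10); take (10,11); take (13,16); take (17,18).
Selected: (3,4) (5,7) (9,10) (10,11) (13,16) (17,18)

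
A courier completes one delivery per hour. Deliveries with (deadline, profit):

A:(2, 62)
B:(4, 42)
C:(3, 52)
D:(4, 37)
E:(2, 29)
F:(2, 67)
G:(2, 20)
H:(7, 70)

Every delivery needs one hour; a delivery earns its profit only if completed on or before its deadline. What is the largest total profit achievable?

293

Profit order: H=70 F=67 A=62 C=52 B=42 D=37 E=29 G=20
Assign: H→slot 7, F→slot 2, A→slot 1, C→slot 3, B→slot 4, D skipped, E skipped, G skipped.
Slots: [1:A] [2:F] [3:C] [4:B] [7:H]
Profit = 62 + 67 + 52 + 42 + 70 = 293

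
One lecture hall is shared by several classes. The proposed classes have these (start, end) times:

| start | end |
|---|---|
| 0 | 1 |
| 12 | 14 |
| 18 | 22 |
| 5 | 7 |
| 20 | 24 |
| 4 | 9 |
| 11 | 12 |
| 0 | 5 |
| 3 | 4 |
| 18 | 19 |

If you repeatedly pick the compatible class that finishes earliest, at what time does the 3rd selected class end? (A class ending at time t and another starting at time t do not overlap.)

Greedy by earliest finish: after sorting by end time, pick each interval compatible with the last pick.
By end time: (0,1), (3,4), (0,5), (5,7), (4,9), (11,12), (12,14), (18,19), (18,22), (20,24).
Pick (0,1); next start ≥ 1 → (3,4); next start ≥ 4 → (5,7); next start ≥ 7 → (11,12); next start ≥ 12 → (12,14); next start ≥ 14 → (18,19); next start ≥ 19 → (20,24).
Selected: (0,1) (3,4) (5,7) (11,12) (12,14) (18,19) (20,24)

7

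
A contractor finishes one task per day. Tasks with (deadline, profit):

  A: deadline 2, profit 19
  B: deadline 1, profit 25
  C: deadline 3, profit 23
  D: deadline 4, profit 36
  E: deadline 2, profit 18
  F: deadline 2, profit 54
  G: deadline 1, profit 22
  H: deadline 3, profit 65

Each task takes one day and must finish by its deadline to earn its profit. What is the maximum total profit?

Sort by profit descending; place each in the latest free slot ≤ its deadline.
By profit: H(d3,65), F(d2,54), D(d4,36), B(d1,25), C(d3,23), G(d1,22), A(d2,19), E(d2,18)
H→slot 3; F→slot 2; D→slot 4; B→slot 1; C skipped; G skipped; A skipped; E skipped.
Profit = 25 + 54 + 65 + 36 = 180

180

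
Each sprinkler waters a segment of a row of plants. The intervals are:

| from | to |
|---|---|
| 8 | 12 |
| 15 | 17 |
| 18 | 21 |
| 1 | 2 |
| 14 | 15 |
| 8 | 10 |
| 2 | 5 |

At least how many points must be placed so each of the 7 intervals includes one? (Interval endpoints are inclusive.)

By right end: [1,2]  [2,5]  [8,10]  [8,12]  [14,15]  [15,17]  [18,21]
[1,2] uncovered → point at 2; [8,10] uncovered → point at 10; [14,15] uncovered → point at 15; [18,21] uncovered → point at 21.
Points: 2, 10, 15, 21 (4 total).

4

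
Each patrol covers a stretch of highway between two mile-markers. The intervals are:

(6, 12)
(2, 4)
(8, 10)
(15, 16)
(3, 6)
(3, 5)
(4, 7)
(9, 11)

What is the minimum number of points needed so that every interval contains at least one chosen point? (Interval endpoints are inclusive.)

3

By right end: [2,4]  [3,5]  [3,6]  [4,7]  [8,10]  [9,11]  [6,12]  [15,16]
[2,4] uncovered → point at 4; [8,10] uncovered → point at 10; [15,16] uncovered → point at 16.
Points: 4, 10, 16 (3 total).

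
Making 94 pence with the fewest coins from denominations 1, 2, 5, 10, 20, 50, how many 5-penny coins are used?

94 − 1×50→44 − 2×20→4 − 2×2→0
Count of 5: 0

0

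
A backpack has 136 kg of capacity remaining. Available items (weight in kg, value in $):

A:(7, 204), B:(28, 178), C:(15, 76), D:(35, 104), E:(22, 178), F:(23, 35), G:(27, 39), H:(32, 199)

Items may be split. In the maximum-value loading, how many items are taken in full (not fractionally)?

Order: A (204/7=29.14) > E (178/22=8.09) > B (178/28=6.36) > H (199/32=6.22) > C (76/15=5.07) > D (104/35=2.97) > F (35/23=1.52) > G (39/27=1.44)
Fill: take A (7 @ 204) → take E (22 @ 178) → take B (28 @ 178) → take H (32 @ 199) → take C (15 @ 76) → take 32/35 of D → 95.09; 136/136 used.
5 item(s) taken whole; one partial (take 32/35 of D).

5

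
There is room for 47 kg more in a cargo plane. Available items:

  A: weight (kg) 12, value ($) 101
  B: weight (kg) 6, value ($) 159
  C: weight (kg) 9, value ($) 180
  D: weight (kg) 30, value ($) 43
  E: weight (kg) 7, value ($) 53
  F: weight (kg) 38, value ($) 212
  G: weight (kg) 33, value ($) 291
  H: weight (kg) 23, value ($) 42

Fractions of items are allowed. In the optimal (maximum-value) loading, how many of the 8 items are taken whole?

2

Order: B (159/6=26.50) > C (180/9=20.00) > G (291/33=8.82) > A (101/12=8.42) > E (53/7=7.57) > F (212/38=5.58) > H (42/23=1.83) > D (43/30=1.43)
Fill: take B (6 @ 159) → take C (9 @ 180) → take 32/33 of G → 282.18; 47/47 used.
2 item(s) taken whole; one partial (take 32/33 of G).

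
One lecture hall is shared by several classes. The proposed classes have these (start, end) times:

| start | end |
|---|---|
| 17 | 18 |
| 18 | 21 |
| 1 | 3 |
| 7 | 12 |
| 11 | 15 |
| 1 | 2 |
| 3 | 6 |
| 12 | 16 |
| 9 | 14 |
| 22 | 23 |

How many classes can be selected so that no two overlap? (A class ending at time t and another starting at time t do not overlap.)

7

Greedy by earliest finish: after sorting by end time, pick each interval compatible with the last pick.
Sorted by end: (1,2)  (1,3)  (3,6)  (7,12)  (9,14)  (11,15)  (12,16)  (17,18)  (18,21)  (22,23)
take (1,2); skip (1,3); take (3,6); take (7,12); skip (9,14); take (12,16); take (17,18); take (18,21); take (22,23).
Selected 7 classes.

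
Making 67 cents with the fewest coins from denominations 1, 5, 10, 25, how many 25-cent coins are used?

2

Greedy: take as many of the largest coin as possible, then repeat with the remainder.
67 − 2×25→17 − 1×10→7 − 1×5→2 − 2×1→0
Count of 25: 2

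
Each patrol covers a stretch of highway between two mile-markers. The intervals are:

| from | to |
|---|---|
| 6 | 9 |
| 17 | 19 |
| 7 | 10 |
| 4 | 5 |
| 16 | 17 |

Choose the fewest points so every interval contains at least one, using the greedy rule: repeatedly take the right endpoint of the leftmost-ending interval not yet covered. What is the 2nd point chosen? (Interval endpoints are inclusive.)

9

Process intervals by earliest right end; each time one isn't hit yet, stab at its right endpoint.
Sorted: [4,5] [6,9] [7,10] [16,17] [17,19]
{[4,5]} hit by 5; {[6,9],[7,10]} hit by 9; {[16,17],[17,19]} hit by 17.
Points: 5, 9, 17 (3 total).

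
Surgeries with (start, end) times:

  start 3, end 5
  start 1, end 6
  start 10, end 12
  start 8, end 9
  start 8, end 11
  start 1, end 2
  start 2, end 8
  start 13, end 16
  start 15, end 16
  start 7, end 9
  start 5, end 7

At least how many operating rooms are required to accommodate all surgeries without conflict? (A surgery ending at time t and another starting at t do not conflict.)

Count concurrent intervals with a sweep; the peak is the room count.
starts: [1, 1, 2, 3, 5, 7, 8, 8, 10, 13, 15]
ends:   [2, 5, 6, 7, 8, 9, 9, 11, 12, 16, 16]
s1→1 s1→2 e2→1 s2→2 s3→3  — peak 3.

3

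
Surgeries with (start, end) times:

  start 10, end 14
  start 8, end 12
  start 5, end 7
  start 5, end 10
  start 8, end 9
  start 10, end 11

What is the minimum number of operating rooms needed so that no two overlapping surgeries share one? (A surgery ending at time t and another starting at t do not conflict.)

3

starts: [5, 5, 8, 8, 10, 10]
ends:   [7, 9, 10, 11, 12, 14]
s5→1 s5→2 e7→1 s8→2 s8→3  — peak 3.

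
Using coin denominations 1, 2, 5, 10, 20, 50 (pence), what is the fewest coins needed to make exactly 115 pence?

115 − 2×50→15 − 1×10→5 − 1×5→0
Total coins = 2 + 1 + 1 = 4

4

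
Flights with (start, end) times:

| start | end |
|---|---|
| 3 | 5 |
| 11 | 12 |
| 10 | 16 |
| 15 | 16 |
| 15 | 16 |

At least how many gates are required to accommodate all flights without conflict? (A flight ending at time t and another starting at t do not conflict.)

3

Count concurrent intervals with a sweep; the peak is the room count.
starts: [3, 10, 11, 15, 15]
ends:   [5, 12, 16, 16, 16]
s3→1 e5→0 s10→1 s11→2 e12→1 s15→2 s15→3  — peak 3.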